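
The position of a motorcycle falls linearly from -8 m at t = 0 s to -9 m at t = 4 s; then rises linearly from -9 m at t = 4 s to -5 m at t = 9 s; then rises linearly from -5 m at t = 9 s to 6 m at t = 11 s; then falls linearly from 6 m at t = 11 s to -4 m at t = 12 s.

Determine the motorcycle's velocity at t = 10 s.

Velocity is the slope of the x-t graph on 9–11 s: (6 − -5)/(11 − 9) = 5.5 m/s.

5.5 m/s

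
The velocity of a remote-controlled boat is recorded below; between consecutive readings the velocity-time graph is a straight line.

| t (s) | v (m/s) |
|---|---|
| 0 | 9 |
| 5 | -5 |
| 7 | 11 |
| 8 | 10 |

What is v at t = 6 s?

On 5–7 s the graph is linear from -5 to 11 m/s: v(6) = -5 + (11 − -5)·(6 − 5)/(7 − 5) = 3 m/s.

3 m/s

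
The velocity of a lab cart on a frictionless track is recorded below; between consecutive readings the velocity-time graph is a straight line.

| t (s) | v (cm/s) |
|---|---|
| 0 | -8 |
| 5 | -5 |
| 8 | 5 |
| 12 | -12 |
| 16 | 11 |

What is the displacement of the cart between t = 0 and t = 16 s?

Net displacement equals the area under the velocity-time graph (areas below the axis count negative).
0–5 s: ½(-8 + -5)(5) = -32.5 cm
5–8 s: ½(-5 + 5)(3) = 0 cm
8–12 s: ½(5 + -12)(4) = -14 cm
12–16 s: ½(-12 + 11)(4) = -2 cm
Net displacement = -48.5 cm

-48.5 cm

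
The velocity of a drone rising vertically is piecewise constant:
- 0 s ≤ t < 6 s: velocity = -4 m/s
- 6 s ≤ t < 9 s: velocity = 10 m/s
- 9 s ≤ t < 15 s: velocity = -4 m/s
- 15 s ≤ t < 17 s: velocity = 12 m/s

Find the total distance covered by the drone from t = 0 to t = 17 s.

Distance (not displacement) is the total path length: add the absolute areas under v-t.
0–6 s: |-4| × 6 = 24 m
6–9 s: |10| × 3 = 30 m
9–15 s: |-4| × 6 = 24 m
15–17 s: |12| × 2 = 24 m
Total distance = 102 m

102 m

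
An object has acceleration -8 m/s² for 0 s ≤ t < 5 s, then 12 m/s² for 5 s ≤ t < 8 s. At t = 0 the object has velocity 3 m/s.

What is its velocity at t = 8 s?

-1 m/s

Δv equals the area under the a-t graph; then v = v₀ + Δv.
0–5 s: -8 × 5 = -40 m/s
5–8 s: 12 × 3 = 36 m/s
Δv = -4 m/s, so v(8) = 3 + (-4) = -1 m/s.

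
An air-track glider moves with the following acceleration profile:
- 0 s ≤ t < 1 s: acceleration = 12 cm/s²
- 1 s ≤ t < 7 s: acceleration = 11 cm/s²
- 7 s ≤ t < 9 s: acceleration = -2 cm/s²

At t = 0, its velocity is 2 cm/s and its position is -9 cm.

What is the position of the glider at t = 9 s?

437 cm

On each constant-a segment, Δv = aΔt and Δx = v₀Δt + ½aΔt²; chain segment to segment.
0–1 s: v starts 2 cm/s; Δx = 2·1 + ½·12·1² = 8 cm; v ends 14 cm/s.
1–7 s: v starts 14 cm/s; Δx = 14·6 + ½·11·6² = 282 cm; v ends 80 cm/s.
7–9 s: v starts 80 cm/s; Δx = 80·2 + ½·-2·2² = 156 cm; v ends 76 cm/s.
x(9) = -9 + Σ Δx = 437 cm.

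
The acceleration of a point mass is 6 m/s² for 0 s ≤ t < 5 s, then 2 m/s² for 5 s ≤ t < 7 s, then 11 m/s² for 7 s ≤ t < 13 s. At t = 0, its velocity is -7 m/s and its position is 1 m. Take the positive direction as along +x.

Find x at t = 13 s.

451 m

On each constant-a segment, Δv = aΔt and Δx = v₀Δt + ½aΔt²; chain segment to segment.
0–5 s: v starts -7 m/s; Δx = -7·5 + ½·6·5² = 40 m; v ends 23 m/s.
5–7 s: v starts 23 m/s; Δx = 23·2 + ½·2·2² = 50 m; v ends 27 m/s.
7–13 s: v starts 27 m/s; Δx = 27·6 + ½·11·6² = 360 m; v ends 93 m/s.
x(13) = 1 + Σ Δx = 451 m.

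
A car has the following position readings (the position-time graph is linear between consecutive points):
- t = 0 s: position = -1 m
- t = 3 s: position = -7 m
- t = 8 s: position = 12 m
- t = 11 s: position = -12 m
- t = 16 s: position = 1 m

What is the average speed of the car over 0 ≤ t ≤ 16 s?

3.875 m/s

Average speed = (total path length)/(elapsed time); on a piecewise-linear x-t graph the path length is Σ|Δx|.
0–3 s: |Δx| = |-7 − -1| = 6 m
3–8 s: |Δx| = |12 − -7| = 19 m
8–11 s: |Δx| = |-12 − 12| = 24 m
11–16 s: |Δx| = |1 − -12| = 13 m
Total path = 62 m; average speed = 62/16 = 3.875 m/s.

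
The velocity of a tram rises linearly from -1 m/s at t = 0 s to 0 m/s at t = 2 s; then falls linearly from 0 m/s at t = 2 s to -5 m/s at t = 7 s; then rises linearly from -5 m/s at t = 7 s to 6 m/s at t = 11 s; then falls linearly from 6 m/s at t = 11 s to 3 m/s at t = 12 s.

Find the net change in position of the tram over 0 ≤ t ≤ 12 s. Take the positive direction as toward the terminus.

-7 m

Displacement is the signed area under the v-t curve.
0–2 s: ½(-1 + 0)(2) = -1 m
2–7 s: ½(0 + -5)(5) = -12.5 m
7–11 s: ½(-5 + 6)(4) = 2 m
11–12 s: ½(6 + 3)(1) = 4.5 m
Net displacement = -7 m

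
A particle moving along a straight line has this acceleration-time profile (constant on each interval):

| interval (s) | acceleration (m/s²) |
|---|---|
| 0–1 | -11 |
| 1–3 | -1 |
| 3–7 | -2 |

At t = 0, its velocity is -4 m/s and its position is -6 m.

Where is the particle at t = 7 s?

On each constant-a segment, Δv = aΔt and Δx = v₀Δt + ½aΔt²; chain segment to segment.
0–1 s: v starts -4 m/s; Δx = -4·1 + ½·-11·1² = -9.5 m; v ends -15 m/s.
1–3 s: v starts -15 m/s; Δx = -15·2 + ½·-1·2² = -32 m; v ends -17 m/s.
3–7 s: v starts -17 m/s; Δx = -17·4 + ½·-2·4² = -84 m; v ends -25 m/s.
x(7) = -6 + Σ Δx = -131.5 m.

-131.5 m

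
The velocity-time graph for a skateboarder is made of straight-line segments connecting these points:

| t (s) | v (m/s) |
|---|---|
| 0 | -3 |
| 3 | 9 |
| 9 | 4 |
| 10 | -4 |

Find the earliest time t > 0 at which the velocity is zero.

t = 0.75 s

v changes sign on 0–3 s (from -3 to 9); the graph is linear there, so v = 0 at t = 0 + (3)·(3 − 0)/(9 − -3) = 0.75 s.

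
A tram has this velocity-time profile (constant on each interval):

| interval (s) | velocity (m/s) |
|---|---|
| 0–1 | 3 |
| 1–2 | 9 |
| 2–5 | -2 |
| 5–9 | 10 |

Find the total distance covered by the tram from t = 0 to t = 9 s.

Distance (not displacement) is the total path length: add the absolute areas under v-t.
0–1 s: |3| × 1 = 3 m
1–2 s: |9| × 1 = 9 m
2–5 s: |-2| × 3 = 6 m
5–9 s: |10| × 4 = 40 m
Total distance = 58 m

58 m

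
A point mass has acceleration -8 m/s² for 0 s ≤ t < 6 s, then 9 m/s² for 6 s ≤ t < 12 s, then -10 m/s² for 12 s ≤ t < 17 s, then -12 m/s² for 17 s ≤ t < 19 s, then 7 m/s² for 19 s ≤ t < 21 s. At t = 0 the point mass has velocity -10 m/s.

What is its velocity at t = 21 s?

-64 m/s

Δv equals the area under the a-t graph; then v = v₀ + Δv.
0–6 s: -8 × 6 = -48 m/s
6–12 s: 9 × 6 = 54 m/s
12–17 s: -10 × 5 = -50 m/s
17–19 s: -12 × 2 = -24 m/s
19–21 s: 7 × 2 = 14 m/s
Δv = -54 m/s, so v(21) = -10 + (-54) = -64 m/s.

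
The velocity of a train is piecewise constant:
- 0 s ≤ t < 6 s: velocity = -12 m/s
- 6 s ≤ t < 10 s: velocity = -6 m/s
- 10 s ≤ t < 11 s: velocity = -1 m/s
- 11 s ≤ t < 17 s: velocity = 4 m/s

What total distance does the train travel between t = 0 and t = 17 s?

121 m

Distance (not displacement) is the total path length: add the absolute areas under v-t.
0–6 s: |-12| × 6 = 72 m
6–10 s: |-6| × 4 = 24 m
10–11 s: |-1| × 1 = 1 m
11–17 s: |4| × 6 = 24 m
Total distance = 121 m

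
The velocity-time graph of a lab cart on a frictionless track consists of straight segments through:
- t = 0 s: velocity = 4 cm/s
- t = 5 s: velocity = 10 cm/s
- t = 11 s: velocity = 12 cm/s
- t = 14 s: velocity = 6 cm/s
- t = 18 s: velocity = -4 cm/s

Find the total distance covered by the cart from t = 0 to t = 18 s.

138.4 cm

Distance (not displacement) is the total path length: add the absolute areas under v-t.
0–5 s: |½(4 + 10)(5)| = 35 cm
5–11 s: |½(10 + 12)(6)| = 66 cm
11–14 s: |½(12 + 6)(3)| = 27 cm
14–18 s: v = 0 at t = 16.4 s; triangle areas 7.2 + 3.2 = 10.4 cm
Total distance = 138.4 cm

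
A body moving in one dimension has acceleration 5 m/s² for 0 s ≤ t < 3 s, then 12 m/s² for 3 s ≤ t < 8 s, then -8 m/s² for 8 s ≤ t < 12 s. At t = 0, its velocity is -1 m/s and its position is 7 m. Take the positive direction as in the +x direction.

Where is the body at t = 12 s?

478.5 m

On each constant-a segment, Δv = aΔt and Δx = v₀Δt + ½aΔt²; chain segment to segment.
0–3 s: v starts -1 m/s; Δx = -1·3 + ½·5·3² = 19.5 m; v ends 14 m/s.
3–8 s: v starts 14 m/s; Δx = 14·5 + ½·12·5² = 220 m; v ends 74 m/s.
8–12 s: v starts 74 m/s; Δx = 74·4 + ½·-8·4² = 232 m; v ends 42 m/s.
x(12) = 7 + Σ Δx = 478.5 m.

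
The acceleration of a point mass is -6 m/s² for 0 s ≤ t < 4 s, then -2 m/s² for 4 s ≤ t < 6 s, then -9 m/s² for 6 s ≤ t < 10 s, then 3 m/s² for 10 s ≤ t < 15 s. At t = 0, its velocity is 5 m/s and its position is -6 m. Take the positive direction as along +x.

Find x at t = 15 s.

On each constant-a segment, Δv = aΔt and Δx = v₀Δt + ½aΔt²; chain segment to segment.
0–4 s: v starts 5 m/s; Δx = 5·4 + ½·-6·4² = -28 m; v ends -19 m/s.
4–6 s: v starts -19 m/s; Δx = -19·2 + ½·-2·2² = -42 m; v ends -23 m/s.
6–10 s: v starts -23 m/s; Δx = -23·4 + ½·-9·4² = -164 m; v ends -59 m/s.
10–15 s: v starts -59 m/s; Δx = -59·5 + ½·3·5² = -257.5 m; v ends -44 m/s.
x(15) = -6 + Σ Δx = -497.5 m.

-497.5 m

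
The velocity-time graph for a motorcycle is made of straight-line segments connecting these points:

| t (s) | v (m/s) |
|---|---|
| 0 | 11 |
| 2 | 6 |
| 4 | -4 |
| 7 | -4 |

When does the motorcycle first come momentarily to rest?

v changes sign on 2–4 s (from 6 to -4); the graph is linear there, so v = 0 at t = 2 + (-6)·(4 − 2)/(-4 − 6) = 3.2 s.

t = 3.2 s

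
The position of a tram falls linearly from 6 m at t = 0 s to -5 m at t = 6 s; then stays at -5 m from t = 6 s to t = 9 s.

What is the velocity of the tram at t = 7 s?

0 m/s

Velocity is the slope of the x-t graph on 6–9 s: (-5 − -5)/(9 − 6) = 0 m/s.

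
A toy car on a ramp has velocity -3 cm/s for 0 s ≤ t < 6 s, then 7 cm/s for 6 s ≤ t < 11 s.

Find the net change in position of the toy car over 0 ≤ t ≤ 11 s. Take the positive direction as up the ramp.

17 cm

Net displacement equals the area under the velocity-time graph (areas below the axis count negative).
0–6 s: -3 × 6 = -18 cm
6–11 s: 7 × 5 = 35 cm
Net displacement = 17 cm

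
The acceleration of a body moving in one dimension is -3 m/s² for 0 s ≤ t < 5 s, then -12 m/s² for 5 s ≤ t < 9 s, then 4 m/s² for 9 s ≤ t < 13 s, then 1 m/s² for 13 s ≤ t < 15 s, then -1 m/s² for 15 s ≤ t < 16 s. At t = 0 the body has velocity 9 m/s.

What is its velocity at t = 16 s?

Δv equals the area under the a-t graph; then v = v₀ + Δv.
0–5 s: -3 × 5 = -15 m/s
5–9 s: -12 × 4 = -48 m/s
9–13 s: 4 × 4 = 16 m/s
13–15 s: 1 × 2 = 2 m/s
15–16 s: -1 × 1 = -1 m/s
Δv = -46 m/s, so v(16) = 9 + (-46) = -37 m/s.

-37 m/s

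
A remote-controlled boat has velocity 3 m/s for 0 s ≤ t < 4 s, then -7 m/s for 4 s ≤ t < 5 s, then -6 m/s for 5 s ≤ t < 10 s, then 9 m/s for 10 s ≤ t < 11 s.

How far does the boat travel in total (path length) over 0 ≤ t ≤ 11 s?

58 m

Distance (not displacement) is the total path length: add the absolute areas under v-t.
0–4 s: |3| × 4 = 12 m
4–5 s: |-7| × 1 = 7 m
5–10 s: |-6| × 5 = 30 m
10–11 s: |9| × 1 = 9 m
Total distance = 58 m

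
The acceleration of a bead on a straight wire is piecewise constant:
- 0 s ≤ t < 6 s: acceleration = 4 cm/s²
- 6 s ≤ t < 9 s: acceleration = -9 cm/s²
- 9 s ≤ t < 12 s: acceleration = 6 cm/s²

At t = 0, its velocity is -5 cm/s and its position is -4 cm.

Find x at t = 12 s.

On each constant-a segment, Δv = aΔt and Δx = v₀Δt + ½aΔt²; chain segment to segment.
0–6 s: v starts -5 cm/s; Δx = -5·6 + ½·4·6² = 42 cm; v ends 19 cm/s.
6–9 s: v starts 19 cm/s; Δx = 19·3 + ½·-9·3² = 16.5 cm; v ends -8 cm/s.
9–12 s: v starts -8 cm/s; Δx = -8·3 + ½·6·3² = 3 cm; v ends 10 cm/s.
x(12) = -4 + Σ Δx = 57.5 cm.

57.5 cm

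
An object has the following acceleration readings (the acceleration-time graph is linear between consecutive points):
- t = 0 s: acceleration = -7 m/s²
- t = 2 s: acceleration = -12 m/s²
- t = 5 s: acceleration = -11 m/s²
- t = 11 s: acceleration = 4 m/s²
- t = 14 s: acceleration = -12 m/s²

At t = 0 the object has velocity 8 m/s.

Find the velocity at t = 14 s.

-78.5 m/s

Δv equals the area under the a-t graph; then v = v₀ + Δv.
0–2 s: ½(-7 + -12)(2) = -19 m/s
2–5 s: ½(-12 + -11)(3) = -34.5 m/s
5–11 s: ½(-11 + 4)(6) = -21 m/s
11–14 s: ½(4 + -12)(3) = -12 m/s
Δv = -86.5 m/s, so v(14) = 8 + (-86.5) = -78.5 m/s.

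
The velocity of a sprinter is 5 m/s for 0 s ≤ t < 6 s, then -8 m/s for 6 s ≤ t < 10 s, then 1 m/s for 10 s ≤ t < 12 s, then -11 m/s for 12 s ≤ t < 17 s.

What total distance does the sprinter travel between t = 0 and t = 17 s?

119 m

Total distance travelled is ∫|v| dt — sum the magnitudes of each area piece.
0–6 s: |5| × 6 = 30 m
6–10 s: |-8| × 4 = 32 m
10–12 s: |1| × 2 = 2 m
12–17 s: |-11| × 5 = 55 m
Total distance = 119 m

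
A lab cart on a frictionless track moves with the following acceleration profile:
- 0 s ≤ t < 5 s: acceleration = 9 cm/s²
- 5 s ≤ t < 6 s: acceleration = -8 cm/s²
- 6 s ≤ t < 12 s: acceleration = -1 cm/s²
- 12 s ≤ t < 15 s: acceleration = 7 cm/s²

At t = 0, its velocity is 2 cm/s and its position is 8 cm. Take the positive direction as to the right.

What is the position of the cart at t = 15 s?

520 cm

On each constant-a segment, Δv = aΔt and Δx = v₀Δt + ½aΔt²; chain segment to segment.
0–5 s: v starts 2 cm/s; Δx = 2·5 + ½·9·5² = 122.5 cm; v ends 47 cm/s.
5–6 s: v starts 47 cm/s; Δx = 47·1 + ½·-8·1² = 43 cm; v ends 39 cm/s.
6–12 s: v starts 39 cm/s; Δx = 39·6 + ½·-1·6² = 216 cm; v ends 33 cm/s.
12–15 s: v starts 33 cm/s; Δx = 33·3 + ½·7·3² = 130.5 cm; v ends 54 cm/s.
x(15) = 8 + Σ Δx = 520 cm.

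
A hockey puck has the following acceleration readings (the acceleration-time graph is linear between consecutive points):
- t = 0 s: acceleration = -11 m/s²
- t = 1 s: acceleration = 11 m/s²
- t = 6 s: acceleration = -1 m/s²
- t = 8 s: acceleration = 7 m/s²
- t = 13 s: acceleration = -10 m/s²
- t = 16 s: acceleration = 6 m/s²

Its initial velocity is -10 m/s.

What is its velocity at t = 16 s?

7.5 m/s

Δv equals the area under the a-t graph; then v = v₀ + Δv.
0–1 s: ½(-11 + 11)(1) = 0 m/s
1–6 s: ½(11 + -1)(5) = 25 m/s
6–8 s: ½(-1 + 7)(2) = 6 m/s
8–13 s: ½(7 + -10)(5) = -7.5 m/s
13–16 s: ½(-10 + 6)(3) = -6 m/s
Δv = 17.5 m/s, so v(16) = -10 + (17.5) = 7.5 m/s.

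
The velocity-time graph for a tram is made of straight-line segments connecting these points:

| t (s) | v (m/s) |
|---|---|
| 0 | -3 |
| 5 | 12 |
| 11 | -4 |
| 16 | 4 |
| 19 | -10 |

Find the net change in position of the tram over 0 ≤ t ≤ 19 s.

37.5 m

Net displacement equals the area under the velocity-time graph (areas below the axis count negative).
0–5 s: ½(-3 + 12)(5) = 22.5 m
5–11 s: ½(12 + -4)(6) = 24 m
11–16 s: ½(-4 + 4)(5) = 0 m
16–19 s: ½(4 + -10)(3) = -9 m
Net displacement = 37.5 m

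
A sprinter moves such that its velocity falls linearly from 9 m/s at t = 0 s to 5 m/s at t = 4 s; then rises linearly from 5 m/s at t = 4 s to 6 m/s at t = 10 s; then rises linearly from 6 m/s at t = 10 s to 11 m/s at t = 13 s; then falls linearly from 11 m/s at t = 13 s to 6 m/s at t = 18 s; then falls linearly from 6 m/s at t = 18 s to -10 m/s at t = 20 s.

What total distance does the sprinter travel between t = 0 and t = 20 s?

Distance (not displacement) is the total path length: add the absolute areas under v-t.
0–4 s: |½(9 + 5)(4)| = 28 m
4–10 s: |½(5 + 6)(6)| = 33 m
10–13 s: |½(6 + 11)(3)| = 25.5 m
13–18 s: |½(11 + 6)(5)| = 42.5 m
18–20 s: v = 0 at t = 18.75 s; triangle areas 2.25 + 6.25 = 8.5 m
Total distance = 137.5 m

137.5 m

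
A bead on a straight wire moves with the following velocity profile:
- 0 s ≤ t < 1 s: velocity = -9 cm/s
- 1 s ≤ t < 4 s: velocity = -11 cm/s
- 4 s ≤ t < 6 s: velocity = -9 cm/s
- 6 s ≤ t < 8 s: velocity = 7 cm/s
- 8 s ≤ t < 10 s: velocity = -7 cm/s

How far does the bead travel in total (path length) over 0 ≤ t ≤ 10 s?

88 cm

Total distance travelled is ∫|v| dt — sum the magnitudes of each area piece.
0–1 s: |-9| × 1 = 9 cm
1–4 s: |-11| × 3 = 33 cm
4–6 s: |-9| × 2 = 18 cm
6–8 s: |7| × 2 = 14 cm
8–10 s: |-7| × 2 = 14 cm
Total distance = 88 cm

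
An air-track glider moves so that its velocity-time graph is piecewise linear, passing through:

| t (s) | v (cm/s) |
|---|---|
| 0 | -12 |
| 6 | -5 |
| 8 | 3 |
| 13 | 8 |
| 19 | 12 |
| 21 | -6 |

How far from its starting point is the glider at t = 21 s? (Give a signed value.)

40.5 cm

Displacement is the signed area under the v-t curve.
0–6 s: ½(-12 + -5)(6) = -51 cm
6–8 s: ½(-5 + 3)(2) = -2 cm
8–13 s: ½(3 + 8)(5) = 27.5 cm
13–19 s: ½(8 + 12)(6) = 60 cm
19–21 s: ½(12 + -6)(2) = 6 cm
Net displacement = 40.5 cm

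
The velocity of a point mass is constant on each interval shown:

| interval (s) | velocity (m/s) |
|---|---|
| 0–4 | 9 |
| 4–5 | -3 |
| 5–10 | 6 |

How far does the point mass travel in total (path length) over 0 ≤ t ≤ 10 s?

Distance (not displacement) is the total path length: add the absolute areas under v-t.
0–4 s: |9| × 4 = 36 m
4–5 s: |-3| × 1 = 3 m
5–10 s: |6| × 5 = 30 m
Total distance = 69 m

69 m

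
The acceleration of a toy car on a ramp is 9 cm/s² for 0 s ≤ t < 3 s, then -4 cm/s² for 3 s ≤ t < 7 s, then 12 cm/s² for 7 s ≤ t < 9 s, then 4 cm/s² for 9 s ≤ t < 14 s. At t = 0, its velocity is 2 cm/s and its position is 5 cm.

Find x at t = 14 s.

420.5 cm

On each constant-a segment, Δv = aΔt and Δx = v₀Δt + ½aΔt²; chain segment to segment.
0–3 s: v starts 2 cm/s; Δx = 2·3 + ½·9·3² = 46.5 cm; v ends 29 cm/s.
3–7 s: v starts 29 cm/s; Δx = 29·4 + ½·-4·4² = 84 cm; v ends 13 cm/s.
7–9 s: v starts 13 cm/s; Δx = 13·2 + ½·12·2² = 50 cm; v ends 37 cm/s.
9–14 s: v starts 37 cm/s; Δx = 37·5 + ½·4·5² = 235 cm; v ends 57 cm/s.
x(14) = 5 + Σ Δx = 420.5 cm.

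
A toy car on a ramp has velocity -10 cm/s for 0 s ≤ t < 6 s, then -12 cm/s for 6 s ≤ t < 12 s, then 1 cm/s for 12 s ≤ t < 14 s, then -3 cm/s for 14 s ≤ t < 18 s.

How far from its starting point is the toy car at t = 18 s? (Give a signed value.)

Net displacement equals the area under the velocity-time graph (areas below the axis count negative).
0–6 s: -10 × 6 = -60 cm
6–12 s: -12 × 6 = -72 cm
12–14 s: 1 × 2 = 2 cm
14–18 s: -3 × 4 = -12 cm
Net displacement = -142 cm

-142 cm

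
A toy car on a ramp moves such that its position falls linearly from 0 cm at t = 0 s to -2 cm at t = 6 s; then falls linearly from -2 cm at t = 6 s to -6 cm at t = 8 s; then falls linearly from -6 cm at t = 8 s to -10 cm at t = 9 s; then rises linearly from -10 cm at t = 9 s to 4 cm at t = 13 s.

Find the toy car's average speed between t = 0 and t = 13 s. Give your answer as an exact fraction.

Average speed = (total path length)/(elapsed time); on a piecewise-linear x-t graph the path length is Σ|Δx|.
0–6 s: |Δx| = |-2 − 0| = 2 cm
6–8 s: |Δx| = |-6 − -2| = 4 cm
8–9 s: |Δx| = |-10 − -6| = 4 cm
9–13 s: |Δx| = |4 − -10| = 14 cm
Total path = 24 cm; average speed = 24/13 = 24/13 cm/s.

24/13 cm/s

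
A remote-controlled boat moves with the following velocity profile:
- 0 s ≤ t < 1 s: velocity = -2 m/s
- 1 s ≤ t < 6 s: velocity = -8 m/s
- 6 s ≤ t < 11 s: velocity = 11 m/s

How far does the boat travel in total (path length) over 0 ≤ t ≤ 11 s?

Distance (not displacement) is the total path length: add the absolute areas under v-t.
0–1 s: |-2| × 1 = 2 m
1–6 s: |-8| × 5 = 40 m
6–11 s: |11| × 5 = 55 m
Total distance = 97 m

97 m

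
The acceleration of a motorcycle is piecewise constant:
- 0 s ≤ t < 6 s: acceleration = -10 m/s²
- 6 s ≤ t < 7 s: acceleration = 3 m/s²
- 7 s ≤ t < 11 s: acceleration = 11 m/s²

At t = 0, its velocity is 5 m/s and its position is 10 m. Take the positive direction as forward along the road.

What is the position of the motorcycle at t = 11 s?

-313.5 m

On each constant-a segment, Δv = aΔt and Δx = v₀Δt + ½aΔt²; chain segment to segment.
0–6 s: v starts 5 m/s; Δx = 5·6 + ½·-10·6² = -150 m; v ends -55 m/s.
6–7 s: v starts -55 m/s; Δx = -55·1 + ½·3·1² = -53.5 m; v ends -52 m/s.
7–11 s: v starts -52 m/s; Δx = -52·4 + ½·11·4² = -120 m; v ends -8 m/s.
x(11) = 10 + Σ Δx = -313.5 m.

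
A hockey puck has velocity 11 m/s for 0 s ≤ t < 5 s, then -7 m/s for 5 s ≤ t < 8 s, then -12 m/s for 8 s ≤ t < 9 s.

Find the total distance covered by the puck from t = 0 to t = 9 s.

88 m

Total distance travelled is ∫|v| dt — sum the magnitudes of each area piece.
0–5 s: |11| × 5 = 55 m
5–8 s: |-7| × 3 = 21 m
8–9 s: |-12| × 1 = 12 m
Total distance = 88 m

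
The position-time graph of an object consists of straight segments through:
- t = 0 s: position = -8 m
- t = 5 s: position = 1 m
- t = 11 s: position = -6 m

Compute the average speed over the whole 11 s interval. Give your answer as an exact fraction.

16/11 m/s

Average speed = (total path length)/(elapsed time); on a piecewise-linear x-t graph the path length is Σ|Δx|.
0–5 s: |Δx| = |1 − -8| = 9 m
5–11 s: |Δx| = |-6 − 1| = 7 m
Total path = 16 m; average speed = 16/11 = 16/11 m/s.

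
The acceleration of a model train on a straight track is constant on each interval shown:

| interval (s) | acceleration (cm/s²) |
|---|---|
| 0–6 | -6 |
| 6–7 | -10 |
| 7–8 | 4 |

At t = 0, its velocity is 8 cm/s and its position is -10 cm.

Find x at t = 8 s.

On each constant-a segment, Δv = aΔt and Δx = v₀Δt + ½aΔt²; chain segment to segment.
0–6 s: v starts 8 cm/s; Δx = 8·6 + ½·-6·6² = -60 cm; v ends -28 cm/s.
6–7 s: v starts -28 cm/s; Δx = -28·1 + ½·-10·1² = -33 cm; v ends -38 cm/s.
7–8 s: v starts -38 cm/s; Δx = -38·1 + ½·4·1² = -36 cm; v ends -34 cm/s.
x(8) = -10 + Σ Δx = -139 cm.

-139 cm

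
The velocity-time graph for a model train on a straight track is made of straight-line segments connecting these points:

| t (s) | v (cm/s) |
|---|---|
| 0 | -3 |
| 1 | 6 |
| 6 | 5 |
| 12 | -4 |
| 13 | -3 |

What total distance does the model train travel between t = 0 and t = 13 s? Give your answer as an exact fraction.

283/6 cm

Distance (not displacement) is the total path length: add the absolute areas under v-t.
0–1 s: v = 0 at t = 1/3 s; triangle areas 0.5 + 2 = 2.5 cm
1–6 s: |½(6 + 5)(5)| = 27.5 cm
6–12 s: v = 0 at t = 28/3 s; triangle areas 25/3 + 16/3 = 41/3 cm
12–13 s: |½(-4 + -3)(1)| = 3.5 cm
Total distance = 283/6 cm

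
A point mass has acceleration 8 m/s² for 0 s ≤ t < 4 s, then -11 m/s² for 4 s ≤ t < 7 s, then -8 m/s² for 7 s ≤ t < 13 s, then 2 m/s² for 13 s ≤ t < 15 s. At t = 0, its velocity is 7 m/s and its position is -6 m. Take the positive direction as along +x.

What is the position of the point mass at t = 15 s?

On each constant-a segment, Δv = aΔt and Δx = v₀Δt + ½aΔt²; chain segment to segment.
0–4 s: v starts 7 m/s; Δx = 7·4 + ½·8·4² = 92 m; v ends 39 m/s.
4–7 s: v starts 39 m/s; Δx = 39·3 + ½·-11·3² = 67.5 m; v ends 6 m/s.
7–13 s: v starts 6 m/s; Δx = 6·6 + ½·-8·6² = -108 m; v ends -42 m/s.
13–15 s: v starts -42 m/s; Δx = -42·2 + ½·2·2² = -80 m; v ends -38 m/s.
x(15) = -6 + Σ Δx = -34.5 m.

-34.5 m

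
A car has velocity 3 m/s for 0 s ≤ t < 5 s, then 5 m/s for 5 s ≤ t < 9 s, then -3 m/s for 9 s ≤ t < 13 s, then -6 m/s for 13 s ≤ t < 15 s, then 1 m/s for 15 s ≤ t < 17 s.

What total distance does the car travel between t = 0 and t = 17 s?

Distance (not displacement) is the total path length: add the absolute areas under v-t.
0–5 s: |3| × 5 = 15 m
5–9 s: |5| × 4 = 20 m
9–13 s: |-3| × 4 = 12 m
13–15 s: |-6| × 2 = 12 m
15–17 s: |1| × 2 = 2 m
Total distance = 61 m

61 m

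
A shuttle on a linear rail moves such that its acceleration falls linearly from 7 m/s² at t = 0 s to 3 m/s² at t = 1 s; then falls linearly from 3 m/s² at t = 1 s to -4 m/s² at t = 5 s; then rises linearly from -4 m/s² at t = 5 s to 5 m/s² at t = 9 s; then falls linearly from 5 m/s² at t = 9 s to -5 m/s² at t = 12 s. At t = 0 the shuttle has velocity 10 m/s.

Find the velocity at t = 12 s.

15 m/s

Δv equals the area under the a-t graph; then v = v₀ + Δv.
0–1 s: ½(7 + 3)(1) = 5 m/s
1–5 s: ½(3 + -4)(4) = -2 m/s
5–9 s: ½(-4 + 5)(4) = 2 m/s
9–12 s: ½(5 + -5)(3) = 0 m/s
Δv = 5 m/s, so v(12) = 10 + (5) = 15 m/s.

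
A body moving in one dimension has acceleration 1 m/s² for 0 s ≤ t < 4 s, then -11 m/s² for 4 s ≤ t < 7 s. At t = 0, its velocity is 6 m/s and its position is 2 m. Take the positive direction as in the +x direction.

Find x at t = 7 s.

14.5 m

On each constant-a segment, Δv = aΔt and Δx = v₀Δt + ½aΔt²; chain segment to segment.
0–4 s: v starts 6 m/s; Δx = 6·4 + ½·1·4² = 32 m; v ends 10 m/s.
4–7 s: v starts 10 m/s; Δx = 10·3 + ½·-11·3² = -19.5 m; v ends -23 m/s.
x(7) = 2 + Σ Δx = 14.5 m.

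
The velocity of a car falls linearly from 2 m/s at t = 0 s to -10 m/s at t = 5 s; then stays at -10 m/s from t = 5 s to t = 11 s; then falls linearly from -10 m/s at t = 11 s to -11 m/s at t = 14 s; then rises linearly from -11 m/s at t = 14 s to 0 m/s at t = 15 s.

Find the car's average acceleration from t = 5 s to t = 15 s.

1 m/s²

Average acceleration = Δv/Δt = (0 − -10)/(15 − 5) = 1 m/s².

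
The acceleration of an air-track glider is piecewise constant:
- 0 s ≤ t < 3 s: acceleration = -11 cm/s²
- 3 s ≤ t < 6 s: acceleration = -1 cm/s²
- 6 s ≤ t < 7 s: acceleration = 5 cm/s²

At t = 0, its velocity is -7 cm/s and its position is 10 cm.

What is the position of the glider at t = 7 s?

-225.5 cm

On each constant-a segment, Δv = aΔt and Δx = v₀Δt + ½aΔt²; chain segment to segment.
0–3 s: v starts -7 cm/s; Δx = -7·3 + ½·-11·3² = -70.5 cm; v ends -40 cm/s.
3–6 s: v starts -40 cm/s; Δx = -40·3 + ½·-1·3² = -124.5 cm; v ends -43 cm/s.
6–7 s: v starts -43 cm/s; Δx = -43·1 + ½·5·1² = -40.5 cm; v ends -38 cm/s.
x(7) = 10 + Σ Δx = -225.5 cm.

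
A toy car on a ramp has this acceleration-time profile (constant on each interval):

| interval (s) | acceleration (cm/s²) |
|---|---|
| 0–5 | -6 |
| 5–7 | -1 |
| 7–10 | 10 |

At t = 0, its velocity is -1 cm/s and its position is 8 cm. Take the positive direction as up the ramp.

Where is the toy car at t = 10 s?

On each constant-a segment, Δv = aΔt and Δx = v₀Δt + ½aΔt²; chain segment to segment.
0–5 s: v starts -1 cm/s; Δx = -1·5 + ½·-6·5² = -80 cm; v ends -31 cm/s.
5–7 s: v starts -31 cm/s; Δx = -31·2 + ½·-1·2² = -64 cm; v ends -33 cm/s.
7–10 s: v starts -33 cm/s; Δx = -33·3 + ½·10·3² = -54 cm; v ends -3 cm/s.
x(10) = 8 + Σ Δx = -190 cm.

-190 cm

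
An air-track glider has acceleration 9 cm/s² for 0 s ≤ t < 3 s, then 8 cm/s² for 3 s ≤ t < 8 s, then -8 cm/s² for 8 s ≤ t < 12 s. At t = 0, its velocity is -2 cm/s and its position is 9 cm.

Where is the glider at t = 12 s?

464.5 cm

On each constant-a segment, Δv = aΔt and Δx = v₀Δt + ½aΔt²; chain segment to segment.
0–3 s: v starts -2 cm/s; Δx = -2·3 + ½·9·3² = 34.5 cm; v ends 25 cm/s.
3–8 s: v starts 25 cm/s; Δx = 25·5 + ½·8·5² = 225 cm; v ends 65 cm/s.
8–12 s: v starts 65 cm/s; Δx = 65·4 + ½·-8·4² = 196 cm; v ends 33 cm/s.
x(12) = 9 + Σ Δx = 464.5 cm.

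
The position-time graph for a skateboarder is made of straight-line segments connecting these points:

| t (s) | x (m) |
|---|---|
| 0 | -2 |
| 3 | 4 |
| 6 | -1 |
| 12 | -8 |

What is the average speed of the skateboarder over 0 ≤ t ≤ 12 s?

1.5 m/s

Average speed = (total path length)/(elapsed time); on a piecewise-linear x-t graph the path length is Σ|Δx|.
0–3 s: |Δx| = |4 − -2| = 6 m
3–6 s: |Δx| = |-1 − 4| = 5 m
6–12 s: |Δx| = |-8 − -1| = 7 m
Total path = 18 m; average speed = 18/12 = 1.5 m/s.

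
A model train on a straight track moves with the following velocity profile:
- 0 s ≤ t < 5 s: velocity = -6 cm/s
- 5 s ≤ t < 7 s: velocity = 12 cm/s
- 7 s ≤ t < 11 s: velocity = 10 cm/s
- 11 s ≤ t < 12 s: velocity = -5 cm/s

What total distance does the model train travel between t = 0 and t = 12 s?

99 cm

Total distance travelled is ∫|v| dt — sum the magnitudes of each area piece.
0–5 s: |-6| × 5 = 30 cm
5–7 s: |12| × 2 = 24 cm
7–11 s: |10| × 4 = 40 cm
11–12 s: |-5| × 1 = 5 cm
Total distance = 99 cm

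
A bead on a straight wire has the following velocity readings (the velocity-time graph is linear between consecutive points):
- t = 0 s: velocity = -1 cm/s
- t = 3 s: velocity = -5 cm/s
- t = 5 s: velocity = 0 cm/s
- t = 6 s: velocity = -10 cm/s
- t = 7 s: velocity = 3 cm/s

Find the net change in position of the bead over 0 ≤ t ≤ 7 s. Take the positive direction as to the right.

-22.5 cm

Net displacement equals the area under the velocity-time graph (areas below the axis count negative).
0–3 s: ½(-1 + -5)(3) = -9 cm
3–5 s: ½(-5 + 0)(2) = -5 cm
5–6 s: ½(0 + -10)(1) = -5 cm
6–7 s: ½(-10 + 3)(1) = -3.5 cm
Net displacement = -22.5 cm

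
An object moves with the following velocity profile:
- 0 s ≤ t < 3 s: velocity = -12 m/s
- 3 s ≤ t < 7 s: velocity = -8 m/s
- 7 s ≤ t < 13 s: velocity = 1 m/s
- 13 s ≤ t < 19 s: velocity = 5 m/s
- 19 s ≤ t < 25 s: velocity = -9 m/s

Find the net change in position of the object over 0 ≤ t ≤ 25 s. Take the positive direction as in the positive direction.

-86 m

Net displacement equals the area under the velocity-time graph (areas below the axis count negative).
0–3 s: -12 × 3 = -36 m
3–7 s: -8 × 4 = -32 m
7–13 s: 1 × 6 = 6 m
13–19 s: 5 × 6 = 30 m
19–25 s: -9 × 6 = -54 m
Net displacement = -86 m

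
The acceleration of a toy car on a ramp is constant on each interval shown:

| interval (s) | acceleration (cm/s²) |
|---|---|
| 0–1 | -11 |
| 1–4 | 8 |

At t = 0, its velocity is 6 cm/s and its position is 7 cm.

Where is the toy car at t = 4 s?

28.5 cm

On each constant-a segment, Δv = aΔt and Δx = v₀Δt + ½aΔt²; chain segment to segment.
0–1 s: v starts 6 cm/s; Δx = 6·1 + ½·-11·1² = 0.5 cm; v ends -5 cm/s.
1–4 s: v starts -5 cm/s; Δx = -5·3 + ½·8·3² = 21 cm; v ends 19 cm/s.
x(4) = 7 + Σ Δx = 28.5 cm.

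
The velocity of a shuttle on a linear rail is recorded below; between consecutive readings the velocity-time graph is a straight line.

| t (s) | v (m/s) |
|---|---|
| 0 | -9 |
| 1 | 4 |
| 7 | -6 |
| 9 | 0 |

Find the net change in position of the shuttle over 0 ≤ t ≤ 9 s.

Displacement is the signed area under the v-t curve.
0–1 s: ½(-9 + 4)(1) = -2.5 m
1–7 s: ½(4 + -6)(6) = -6 m
7–9 s: ½(-6 + 0)(2) = -6 m
Net displacement = -14.5 m

-14.5 m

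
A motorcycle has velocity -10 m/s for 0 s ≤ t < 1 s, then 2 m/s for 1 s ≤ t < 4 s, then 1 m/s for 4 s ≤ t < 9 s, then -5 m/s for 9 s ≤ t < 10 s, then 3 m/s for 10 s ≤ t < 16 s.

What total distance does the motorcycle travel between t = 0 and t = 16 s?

Total distance travelled is ∫|v| dt — sum the magnitudes of each area piece.
0–1 s: |-10| × 1 = 10 m
1–4 s: |2| × 3 = 6 m
4–9 s: |1| × 5 = 5 m
9–10 s: |-5| × 1 = 5 m
10–16 s: |3| × 6 = 18 m
Total distance = 44 m

44 m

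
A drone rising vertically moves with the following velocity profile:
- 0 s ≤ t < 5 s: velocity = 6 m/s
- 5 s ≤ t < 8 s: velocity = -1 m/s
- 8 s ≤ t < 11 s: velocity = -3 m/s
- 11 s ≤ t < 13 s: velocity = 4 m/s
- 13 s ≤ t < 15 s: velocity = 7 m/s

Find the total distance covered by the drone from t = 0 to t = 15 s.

Distance (not displacement) is the total path length: add the absolute areas under v-t.
0–5 s: |6| × 5 = 30 m
5–8 s: |-1| × 3 = 3 m
8–11 s: |-3| × 3 = 9 m
11–13 s: |4| × 2 = 8 m
13–15 s: |7| × 2 = 14 m
Total distance = 64 m

64 m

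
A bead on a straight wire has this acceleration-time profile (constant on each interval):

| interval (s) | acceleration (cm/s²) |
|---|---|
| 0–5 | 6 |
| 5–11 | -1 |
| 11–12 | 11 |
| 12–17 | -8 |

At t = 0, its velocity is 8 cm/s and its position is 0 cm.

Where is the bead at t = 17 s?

On each constant-a segment, Δv = aΔt and Δx = v₀Δt + ½aΔt²; chain segment to segment.
0–5 s: v starts 8 cm/s; Δx = 8·5 + ½·6·5² = 115 cm; v ends 38 cm/s.
5–11 s: v starts 38 cm/s; Δx = 38·6 + ½·-1·6² = 210 cm; v ends 32 cm/s.
11–12 s: v starts 32 cm/s; Δx = 32·1 + ½·11·1² = 37.5 cm; v ends 43 cm/s.
12–17 s: v starts 43 cm/s; Δx = 43·5 + ½·-8·5² = 115 cm; v ends 3 cm/s.
x(17) = 0 + Σ Δx = 477.5 cm.

477.5 cm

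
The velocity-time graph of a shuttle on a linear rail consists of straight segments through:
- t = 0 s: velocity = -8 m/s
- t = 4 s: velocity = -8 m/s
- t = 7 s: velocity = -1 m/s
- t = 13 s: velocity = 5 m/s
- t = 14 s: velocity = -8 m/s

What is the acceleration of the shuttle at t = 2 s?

Acceleration is the slope of the v-t graph on 0–4 s: (-8 − -8)/(4 − 0) = 0 m/s².

0 m/s²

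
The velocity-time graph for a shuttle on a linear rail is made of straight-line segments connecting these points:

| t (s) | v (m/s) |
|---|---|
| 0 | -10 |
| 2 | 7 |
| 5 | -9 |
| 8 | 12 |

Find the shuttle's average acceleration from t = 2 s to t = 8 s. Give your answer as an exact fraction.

Average acceleration = Δv/Δt = (12 − 7)/(8 − 2) = 5/6 m/s².

5/6 m/s²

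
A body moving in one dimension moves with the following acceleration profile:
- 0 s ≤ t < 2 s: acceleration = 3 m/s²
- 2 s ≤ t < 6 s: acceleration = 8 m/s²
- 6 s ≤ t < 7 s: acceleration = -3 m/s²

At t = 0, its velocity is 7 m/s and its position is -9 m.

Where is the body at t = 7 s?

170.5 m

On each constant-a segment, Δv = aΔt and Δx = v₀Δt + ½aΔt²; chain segment to segment.
0–2 s: v starts 7 m/s; Δx = 7·2 + ½·3·2² = 20 m; v ends 13 m/s.
2–6 s: v starts 13 m/s; Δx = 13·4 + ½·8·4² = 116 m; v ends 45 m/s.
6–7 s: v starts 45 m/s; Δx = 45·1 + ½·-3·1² = 43.5 m; v ends 42 m/s.
x(7) = -9 + Σ Δx = 170.5 m.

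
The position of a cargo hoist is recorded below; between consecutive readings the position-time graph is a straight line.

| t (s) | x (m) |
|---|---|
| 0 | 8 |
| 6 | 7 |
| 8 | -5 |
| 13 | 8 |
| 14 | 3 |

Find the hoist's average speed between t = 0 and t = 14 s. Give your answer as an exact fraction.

31/14 m/s

Average speed = (total path length)/(elapsed time); on a piecewise-linear x-t graph the path length is Σ|Δx|.
0–6 s: |Δx| = |7 − 8| = 1 m
6–8 s: |Δx| = |-5 − 7| = 12 m
8–13 s: |Δx| = |8 − -5| = 13 m
13–14 s: |Δx| = |3 − 8| = 5 m
Total path = 31 m; average speed = 31/14 = 31/14 m/s.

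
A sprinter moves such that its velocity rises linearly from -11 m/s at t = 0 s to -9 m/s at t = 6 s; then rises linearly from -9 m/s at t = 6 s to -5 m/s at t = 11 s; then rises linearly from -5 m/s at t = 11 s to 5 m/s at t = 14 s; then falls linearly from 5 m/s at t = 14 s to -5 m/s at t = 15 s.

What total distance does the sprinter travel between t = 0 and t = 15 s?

Total distance travelled is ∫|v| dt — sum the magnitudes of each area piece.
0–6 s: |½(-11 + -9)(6)| = 60 m
6–11 s: |½(-9 + -5)(5)| = 35 m
11–14 s: v = 0 at t = 12.5 s; triangle areas 3.75 + 3.75 = 7.5 m
14–15 s: v = 0 at t = 14.5 s; triangle areas 1.25 + 1.25 = 2.5 m
Total distance = 105 m

105 m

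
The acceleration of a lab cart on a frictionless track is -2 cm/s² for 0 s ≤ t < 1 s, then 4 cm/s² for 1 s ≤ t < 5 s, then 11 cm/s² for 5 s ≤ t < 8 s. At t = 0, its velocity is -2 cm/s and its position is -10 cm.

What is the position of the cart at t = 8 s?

On each constant-a segment, Δv = aΔt and Δx = v₀Δt + ½aΔt²; chain segment to segment.
0–1 s: v starts -2 cm/s; Δx = -2·1 + ½·-2·1² = -3 cm; v ends -4 cm/s.
1–5 s: v starts -4 cm/s; Δx = -4·4 + ½·4·4² = 16 cm; v ends 12 cm/s.
5–8 s: v starts 12 cm/s; Δx = 12·3 + ½·11·3² = 85.5 cm; v ends 45 cm/s.
x(8) = -10 + Σ Δx = 88.5 cm.

88.5 cm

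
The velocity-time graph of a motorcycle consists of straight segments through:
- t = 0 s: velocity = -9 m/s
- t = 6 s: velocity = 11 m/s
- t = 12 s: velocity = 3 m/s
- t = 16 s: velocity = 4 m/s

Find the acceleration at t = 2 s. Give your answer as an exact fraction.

Acceleration is the slope of the v-t graph on 0–6 s: (11 − -9)/(6 − 0) = 10/3 m/s².

10/3 m/s²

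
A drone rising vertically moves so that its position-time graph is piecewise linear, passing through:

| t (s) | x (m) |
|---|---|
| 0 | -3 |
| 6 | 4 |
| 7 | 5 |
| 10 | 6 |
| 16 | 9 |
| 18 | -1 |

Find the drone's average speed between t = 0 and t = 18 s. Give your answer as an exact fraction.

Average speed = (total path length)/(elapsed time); on a piecewise-linear x-t graph the path length is Σ|Δx|.
0–6 s: |Δx| = |4 − -3| = 7 m
6–7 s: |Δx| = |5 − 4| = 1 m
7–10 s: |Δx| = |6 − 5| = 1 m
10–16 s: |Δx| = |9 − 6| = 3 m
16–18 s: |Δx| = |-1 − 9| = 10 m
Total path = 22 m; average speed = 22/18 = 11/9 m/s.

11/9 m/s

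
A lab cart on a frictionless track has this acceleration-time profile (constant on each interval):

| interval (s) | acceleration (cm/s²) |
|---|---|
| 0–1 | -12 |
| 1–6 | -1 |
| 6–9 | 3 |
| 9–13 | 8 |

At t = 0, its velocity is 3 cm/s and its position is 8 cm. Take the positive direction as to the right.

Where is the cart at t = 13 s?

-37 cm

On each constant-a segment, Δv = aΔt and Δx = v₀Δt + ½aΔt²; chain segment to segment.
0–1 s: v starts 3 cm/s; Δx = 3·1 + ½·-12·1² = -3 cm; v ends -9 cm/s.
1–6 s: v starts -9 cm/s; Δx = -9·5 + ½·-1·5² = -57.5 cm; v ends -14 cm/s.
6–9 s: v starts -14 cm/s; Δx = -14·3 + ½·3·3² = -28.5 cm; v ends -5 cm/s.
9–13 s: v starts -5 cm/s; Δx = -5·4 + ½·8·4² = 44 cm; v ends 27 cm/s.
x(13) = 8 + Σ Δx = -37 cm.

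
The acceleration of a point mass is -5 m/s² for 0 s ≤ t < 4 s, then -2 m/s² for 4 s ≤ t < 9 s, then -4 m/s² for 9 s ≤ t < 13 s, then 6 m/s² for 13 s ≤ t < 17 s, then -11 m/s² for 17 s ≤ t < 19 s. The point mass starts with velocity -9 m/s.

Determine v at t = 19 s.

-53 m/s

Δv equals the area under the a-t graph; then v = v₀ + Δv.
0–4 s: -5 × 4 = -20 m/s
4–9 s: -2 × 5 = -10 m/s
9–13 s: -4 × 4 = -16 m/s
13–17 s: 6 × 4 = 24 m/s
17–19 s: -11 × 2 = -22 m/s
Δv = -44 m/s, so v(19) = -9 + (-44) = -53 m/s.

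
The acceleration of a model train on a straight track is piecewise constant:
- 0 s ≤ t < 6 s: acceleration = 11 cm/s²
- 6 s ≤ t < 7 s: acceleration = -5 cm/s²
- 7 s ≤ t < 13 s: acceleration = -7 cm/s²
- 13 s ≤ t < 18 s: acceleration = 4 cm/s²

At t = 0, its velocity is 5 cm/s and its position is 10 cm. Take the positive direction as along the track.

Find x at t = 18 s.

746.5 cm

On each constant-a segment, Δv = aΔt and Δx = v₀Δt + ½aΔt²; chain segment to segment.
0–6 s: v starts 5 cm/s; Δx = 5·6 + ½·11·6² = 228 cm; v ends 71 cm/s.
6–7 s: v starts 71 cm/s; Δx = 71·1 + ½·-5·1² = 68.5 cm; v ends 66 cm/s.
7–13 s: v starts 66 cm/s; Δx = 66·6 + ½·-7·6² = 270 cm; v ends 24 cm/s.
13–18 s: v starts 24 cm/s; Δx = 24·5 + ½·4·5² = 170 cm; v ends 44 cm/s.
x(18) = 10 + Σ Δx = 746.5 cm.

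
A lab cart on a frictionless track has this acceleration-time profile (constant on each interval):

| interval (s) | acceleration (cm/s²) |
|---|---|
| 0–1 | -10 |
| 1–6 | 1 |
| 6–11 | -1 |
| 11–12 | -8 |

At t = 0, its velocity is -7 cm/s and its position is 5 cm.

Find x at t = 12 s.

On each constant-a segment, Δv = aΔt and Δx = v₀Δt + ½aΔt²; chain segment to segment.
0–1 s: v starts -7 cm/s; Δx = -7·1 + ½·-10·1² = -12 cm; v ends -17 cm/s.
1–6 s: v starts -17 cm/s; Δx = -17·5 + ½·1·5² = -72.5 cm; v ends -12 cm/s.
6–11 s: v starts -12 cm/s; Δx = -12·5 + ½·-1·5² = -72.5 cm; v ends -17 cm/s.
11–12 s: v starts -17 cm/s; Δx = -17·1 + ½·-8·1² = -21 cm; v ends -25 cm/s.
x(12) = 5 + Σ Δx = -173 cm.

-173 cm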